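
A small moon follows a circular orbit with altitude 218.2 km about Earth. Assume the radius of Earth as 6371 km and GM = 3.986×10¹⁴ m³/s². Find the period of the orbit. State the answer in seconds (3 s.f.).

T ≈ 5320 seconds

r = 6371 + 218.2 = 6589.2 km = 6.5892×10⁶ m.
Kepler's third law: T = 2π√(r³/μ) = 2π√((6.589×10⁶)³ / 3.986×10¹⁴).
r³/μ = 7.177×10⁵ s², so T = 2π × 8.472×10² = 5.323×10³ s.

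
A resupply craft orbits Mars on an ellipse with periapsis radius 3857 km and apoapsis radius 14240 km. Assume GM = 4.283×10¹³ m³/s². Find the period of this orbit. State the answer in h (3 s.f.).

T ≈ 7.26 h

Semi-major axis a = (r_p + r_a)/2 = (3857.0 + 14240)/2 = 9048.5 km = 9.048×10⁶ m.
By Kepler's third law T = 2π√(a³/μ) = 2π × 4.159×10³ = 2.613×10⁴ s.
= 7.259 h.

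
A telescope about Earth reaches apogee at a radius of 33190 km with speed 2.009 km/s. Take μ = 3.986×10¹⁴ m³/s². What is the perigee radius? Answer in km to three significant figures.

perigee radius ≈ 6700 km

r_a = 3.319×10⁷ m.
Specific energy ε = v²/2 − μ/r = -9.992×10⁶ J/kg, so a = −μ/(2ε) = 1.995×10⁷ m.
The apsides satisfy r_p + r_a = 2a, so the perigee radius is 2a − r_a = 6.704×10⁶ m = 6703.5 km.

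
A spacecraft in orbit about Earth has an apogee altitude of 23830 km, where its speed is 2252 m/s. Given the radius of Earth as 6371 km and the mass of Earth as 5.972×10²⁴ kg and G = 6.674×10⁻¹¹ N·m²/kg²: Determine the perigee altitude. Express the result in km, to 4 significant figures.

perigee altitude ≈ 812.0 km

μ = GM = 6.674×10⁻¹¹ × 5.972×10²⁴ = 3.986×10¹⁴ m³/s².
r_a = 6371 + 23830 = 30201 km = 3.020×10⁷ m.
Specific energy ε = v²/2 − μ/r = -1.066×10⁷ J/kg, so a = −μ/(2ε) = 1.869×10⁷ m.
The apsides satisfy r_p + r_a = 2a, so the perigee radius is 2a − r_a = 7.183×10⁶ m = 7183.0 km.
Perigee altitude = 7183.0 − 6371 = 812.04 km.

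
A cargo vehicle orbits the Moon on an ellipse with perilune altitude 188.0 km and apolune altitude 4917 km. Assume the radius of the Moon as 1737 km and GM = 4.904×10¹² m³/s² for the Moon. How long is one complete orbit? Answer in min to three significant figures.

T ≈ 420 min

r_p = 1737 + 188.0 = 1925.0 km = 1.9250×10⁶ m.
r_a = 1737 + 4917 = 6654.0 km = 6.6540×10⁶ m.
Semi-major axis a = (r_p + r_a)/2 = (1925.0 + 6654.0)/2 = 4289.5 km = 4.290×10⁶ m.
By Kepler's third law T = 2π√(a³/μ) = 2π × 4.012×10³ = 2.521×10⁴ s.
= 420.1 min.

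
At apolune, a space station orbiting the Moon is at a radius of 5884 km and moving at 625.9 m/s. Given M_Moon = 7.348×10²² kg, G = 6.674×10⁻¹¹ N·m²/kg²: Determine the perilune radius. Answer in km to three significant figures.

perilune radius ≈ 1810 km

μ = GM = 6.674×10⁻¹¹ × 7.348×10²² = 4.904×10¹² m³/s².
r_a = 5.884×10⁶ m.
Specific energy ε = v²/2 − μ/r = -6.376×10⁵ J/kg, so a = −μ/(2ε) = 3.846×10⁶ m.
The apsides satisfy r_p + r_a = 2a, so the perilune radius is 2a − r_a = 1.808×10⁶ m = 1807.7 km.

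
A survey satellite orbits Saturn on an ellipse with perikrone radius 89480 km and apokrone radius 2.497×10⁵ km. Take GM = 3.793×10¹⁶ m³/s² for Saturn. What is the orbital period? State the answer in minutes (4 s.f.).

Semi-major axis a = (r_p + r_a)/2 = (89480 + 2.4970×10⁵)/2 = 1.6959×10⁵ km = 1.696×10⁸ m.
By Kepler's third law T = 2π√(a³/μ) = 2π × 1.134×10⁴ = 7.125×10⁴ s.
= 1188 minutes.

T ≈ 1188 minutes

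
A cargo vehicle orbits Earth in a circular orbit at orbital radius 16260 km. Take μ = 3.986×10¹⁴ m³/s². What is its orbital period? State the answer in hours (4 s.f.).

T ≈ 5.732 hours

r = 16260 km = 1.626×10⁷ m.
Kepler's third law: T = 2π√(r³/μ) = 2π√((1.626×10⁷)³ / 3.986×10¹⁴).
r³/μ = 1.079×10⁷ s², so T = 2π × 3.284×10³ = 2.063×10⁴ s.
Converting: 2.063×10⁴ s ÷ 3600 = 5.732 hours.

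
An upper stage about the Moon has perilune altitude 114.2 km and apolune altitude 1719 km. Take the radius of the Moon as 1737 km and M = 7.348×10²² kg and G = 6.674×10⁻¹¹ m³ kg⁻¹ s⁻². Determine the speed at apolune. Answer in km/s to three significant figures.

v ≈ 0.995 km/s

μ = GM = 6.674×10⁻¹¹ × 7.348×10²² = 4.904×10¹² m³/s².
r_p = 1737 + 114.2 = 1851.2 km = 1.8512×10⁶ m.
r_a = 1737 + 1719 = 3456.0 km = 3.4560×10⁶ m.
Semi-major axis a = (r_p + r_a)/2 = 2653.6 km = 2.654×10⁶ m.
Vis-viva: v² = μ(2/r − 1/a) = 4.904×10¹² × (5.787×10⁻⁷ − 3.768×10⁻⁷) = 9.899×10⁵ m²/s².
v = 994.9 m/s = 0.9949 km/s.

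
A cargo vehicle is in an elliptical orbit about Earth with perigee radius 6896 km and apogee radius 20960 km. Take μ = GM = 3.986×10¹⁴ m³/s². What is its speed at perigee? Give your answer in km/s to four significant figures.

Semi-major axis a = (r_p + r_a)/2 = 13928 km = 1.393×10⁷ m.
Vis-viva: v² = μ(2/r − 1/a) = 3.986×10¹⁴ × (2.900×10⁻⁷ − 7.180×10⁻⁸) = 8.698×10⁷ m²/s².
v = 9327 m/s = 9.327 km/s.

v ≈ 9.327 km/s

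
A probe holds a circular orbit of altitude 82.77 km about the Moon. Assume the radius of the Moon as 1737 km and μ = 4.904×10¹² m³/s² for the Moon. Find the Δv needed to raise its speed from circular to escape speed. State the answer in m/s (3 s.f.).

Δv ≈ 680 m/s

r = 1737 + 82.77 = 1819.8 km = 1.8198×10⁶ m.
Circular speed v_c = √(μ/r) = 1642 m/s.
Escape speed v_esc = √(2μ/r) = √2 × v_c = 2322 m/s.
Δv = v_esc − v_c = 680.0 m/s.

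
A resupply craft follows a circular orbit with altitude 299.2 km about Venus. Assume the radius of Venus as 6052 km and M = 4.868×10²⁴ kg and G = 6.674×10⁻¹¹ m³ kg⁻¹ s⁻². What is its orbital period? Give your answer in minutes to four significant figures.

μ = GM = 6.674×10⁻¹¹ × 4.868×10²⁴ = 3.249×10¹⁴ m³/s².
r = 6052 + 299.2 = 6351.2 km = 6.3512×10⁶ m.
Kepler's third law: T = 2π√(r³/μ) = 2π√((6.351×10⁶)³ / 3.249×10¹⁴).
r³/μ = 7.886×10⁵ s², so T = 2π × 8.880×10² = 5.579×10³ s.
Converting: 5.579×10³ s ÷ 60.00 = 92.99 minutes.

T ≈ 92.99 minutes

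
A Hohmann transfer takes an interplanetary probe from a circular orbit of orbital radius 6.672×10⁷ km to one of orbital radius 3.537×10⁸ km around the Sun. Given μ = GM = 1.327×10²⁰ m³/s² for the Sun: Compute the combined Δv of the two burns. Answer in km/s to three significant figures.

r₁ = 6.672×10⁷ km = 6.672×10¹⁰ m.
r₂ = 3.537×10⁸ km = 3.537×10¹¹ m.
Transfer ellipse a_t = (r₁ + r₂)/2 = 2.102×10¹¹ m.
At r₁: circular v_c1 = √(μ/r₁) = 44600 m/s; transfer-perihelion v_p = √[μ(2/r₁ − 1/a_t)] = 57850 m/s.
Δv₁ = v_p − v_c1 = 13250 m/s.
At r₂: circular v_c2 = √(μ/r₂) = 19370 m/s; transfer-aphelion v_a = √[μ(2/r₂ − 1/a_t)] = 10910 m/s.
Δv₂ = v_c2 − v_a = 8457 m/s.
Total Δv = Δv₁ + Δv₂ = 21710 m/s = 21.71 km/s.

Δv_total ≈ 21.7 km/s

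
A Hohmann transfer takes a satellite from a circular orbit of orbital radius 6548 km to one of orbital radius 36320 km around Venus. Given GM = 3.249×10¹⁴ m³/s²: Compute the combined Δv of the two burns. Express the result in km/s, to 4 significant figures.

r₁ = 6548 km = 6.548×10⁶ m.
r₂ = 36320 km = 3.632×10⁷ m.
Transfer ellipse a_t = (r₁ + r₂)/2 = 2.143×10⁷ m.
At r₁: circular v_c1 = √(μ/r₁) = 7044 m/s; transfer-periapsis v_p = √[μ(2/r₁ − 1/a_t)] = 9169 m/s.
Δv₁ = v_p − v_c1 = 2125 m/s.
At r₂: circular v_c2 = √(μ/r₂) = 2991 m/s; transfer-apoapsis v_a = √[μ(2/r₂ − 1/a_t)] = 1653 m/s.
Δv₂ = v_c2 − v_a = 1338 m/s.
Total Δv = Δv₁ + Δv₂ = 3463 m/s = 3.463 km/s.

Δv_total ≈ 3.463 km/s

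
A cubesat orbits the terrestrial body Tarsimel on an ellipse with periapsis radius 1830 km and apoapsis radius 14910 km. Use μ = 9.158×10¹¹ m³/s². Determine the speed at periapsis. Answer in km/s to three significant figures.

Semi-major axis a = (r_p + r_a)/2 = 8370.0 km = 8.370×10⁶ m.
Vis-viva: v² = μ(2/r − 1/a) = 9.158×10¹¹ × (1.093×10⁻⁶ − 1.195×10⁻⁷) = 8.915×10⁵ m²/s².
v = 944.2 m/s = 0.9442 km/s.

v ≈ 0.944 km/s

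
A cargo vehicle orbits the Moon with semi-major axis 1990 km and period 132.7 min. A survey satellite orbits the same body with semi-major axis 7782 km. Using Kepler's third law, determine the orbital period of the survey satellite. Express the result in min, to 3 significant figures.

Kepler's third law: T² ∝ a³, so T₂ = T₁ (a₂/a₁)^(3/2).
a₂/a₁ = 3.911, (a₂/a₁)^(3/2) = 7.733.
T₂ = 132.7 × 7.733 = 1026 min.

T₂ ≈ 1030 min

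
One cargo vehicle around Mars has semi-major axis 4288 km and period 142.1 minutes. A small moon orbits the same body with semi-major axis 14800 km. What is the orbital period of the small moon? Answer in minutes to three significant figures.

Kepler's third law: T² ∝ a³, so T₂ = T₁ (a₂/a₁)^(3/2).
a₂/a₁ = 3.451, (a₂/a₁)^(3/2) = 6.412.
T₂ = 142.1 × 6.412 = 911.2 minutes.

T₂ ≈ 911 minutes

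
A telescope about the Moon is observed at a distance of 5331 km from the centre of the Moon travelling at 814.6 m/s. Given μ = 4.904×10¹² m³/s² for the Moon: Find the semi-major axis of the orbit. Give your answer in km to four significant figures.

r = 5.331×10⁶ m.
Vis-viva rearranged: 1/a = 2/r − v²/μ = 3.752×10⁻⁷ − 1.353×10⁻⁷ = 2.399×10⁻⁷ m⁻¹.
a = 4.169×10⁶ m = 4169.2 km.

a ≈ 4169 km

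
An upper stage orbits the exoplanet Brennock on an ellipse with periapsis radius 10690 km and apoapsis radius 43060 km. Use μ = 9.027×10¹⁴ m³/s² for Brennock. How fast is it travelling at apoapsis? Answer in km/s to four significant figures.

v ≈ 2.888 km/s

Semi-major axis a = (r_p + r_a)/2 = 26875 km = 2.688×10⁷ m.
Vis-viva: v² = μ(2/r − 1/a) = 9.027×10¹⁴ × (4.645×10⁻⁸ − 3.721×10⁻⁸) = 8.339×10⁶ m²/s².
v = 2888 m/s = 2.888 km/s.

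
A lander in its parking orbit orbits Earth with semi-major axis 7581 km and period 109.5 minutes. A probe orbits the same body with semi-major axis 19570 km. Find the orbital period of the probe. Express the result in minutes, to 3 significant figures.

Kepler's third law: T² ∝ a³, so T₂ = T₁ (a₂/a₁)^(3/2).
a₂/a₁ = 2.581, (a₂/a₁)^(3/2) = 4.148.
T₂ = 109.5 × 4.148 = 454.2 minutes.

T₂ ≈ 454 minutes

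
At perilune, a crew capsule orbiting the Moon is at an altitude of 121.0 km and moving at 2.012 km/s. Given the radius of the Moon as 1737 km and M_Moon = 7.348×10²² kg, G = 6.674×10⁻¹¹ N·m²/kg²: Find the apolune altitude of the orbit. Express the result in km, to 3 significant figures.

apolune altitude ≈ 4370 km

μ = GM = 6.674×10⁻¹¹ × 7.348×10²² = 4.904×10¹² m³/s².
r_p = 1737 + 121.0 = 1858.0 km = 1.858×10⁶ m.
Specific energy ε = v²/2 − μ/r = -6.154×10⁵ J/kg, so a = −μ/(2ε) = 3.985×10⁶ m.
The apsides satisfy r_p + r_a = 2a, so the apolune radius is 2a − r_p = 6.111×10⁶ m = 6111.5 km.
Apolune altitude = 6111.5 − 1737 = 4374.5 km.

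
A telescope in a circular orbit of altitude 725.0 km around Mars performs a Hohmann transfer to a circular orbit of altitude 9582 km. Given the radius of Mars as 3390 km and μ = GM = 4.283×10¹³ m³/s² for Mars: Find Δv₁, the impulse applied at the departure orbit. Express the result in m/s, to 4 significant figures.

Δv ≈ 749.2 m/s

r₁ = 3390 + 725.0 = 4115.0 km = 4.1150×10⁶ m.
r₂ = 3390 + 9582 = 12972 km = 1.2972×10⁷ m.
Transfer ellipse a_t = (r₁ + r₂)/2 = 8.544×10⁶ m.
At r₁: circular v_c1 = √(μ/r₁) = 3226 m/s; transfer-periapsis v_p = √[μ(2/r₁ − 1/a_t)] = 3975 m/s.
Δv₁ = v_p − v_c1 = 749.2 m/s.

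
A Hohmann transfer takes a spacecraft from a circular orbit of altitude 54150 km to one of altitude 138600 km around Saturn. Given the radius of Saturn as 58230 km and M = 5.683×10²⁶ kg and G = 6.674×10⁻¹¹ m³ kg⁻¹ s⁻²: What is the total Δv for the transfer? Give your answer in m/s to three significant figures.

μ = GM = 6.674×10⁻¹¹ × 5.683×10²⁶ = 3.793×10¹⁶ m³/s².
r₁ = 58230 + 54150 = 112380 km = 1.1238×10⁸ m.
r₂ = 58230 + 138600 = 196830 km = 1.9683×10⁸ m.
Transfer ellipse a_t = (r₁ + r₂)/2 = 1.546×10⁸ m.
At r₁: circular v_c1 = √(μ/r₁) = 18370 m/s; transfer-perikrone v_p = √[μ(2/r₁ − 1/a_t)] = 20730 m/s.
Δv₁ = v_p − v_c1 = 2357 m/s.
At r₂: circular v_c2 = √(μ/r₂) = 13880 m/s; transfer-apokrone v_a = √[μ(2/r₂ − 1/a_t)] = 11840 m/s.
Δv₂ = v_c2 − v_a = 2046 m/s.
Total Δv = Δv₁ + Δv₂ = 4404 m/s.

Δv_total ≈ 4400 m/s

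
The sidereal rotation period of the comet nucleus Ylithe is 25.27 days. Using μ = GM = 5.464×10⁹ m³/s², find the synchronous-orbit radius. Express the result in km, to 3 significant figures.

r_sync ≈ 8710 km

T = 25.27 days = 2.183×10⁶ s.
A synchronous orbit has period T, so by Kepler's third law a = (μT²/4π²)^(1/3).
μT²/4π² = 5.464×10⁹ × (2.183×10⁶)² / 39.48 = 6.598×10²⁰ m³.
a = 8.706×10⁶ m = 8705.6 km.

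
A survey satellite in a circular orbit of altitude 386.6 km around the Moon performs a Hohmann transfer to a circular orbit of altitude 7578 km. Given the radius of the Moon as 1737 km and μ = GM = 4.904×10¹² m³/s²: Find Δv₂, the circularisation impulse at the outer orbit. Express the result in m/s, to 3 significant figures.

Δv ≈ 283 m/s

r₁ = 1737 + 386.6 = 2123.6 km = 2.1236×10⁶ m.
r₂ = 1737 + 7578 = 9315.0 km = 9.3150×10⁶ m.
Transfer ellipse a_t = (r₁ + r₂)/2 = 5.719×10⁶ m.
At r₁: circular v_c1 = √(μ/r₁) = 1520 m/s; transfer-perilune v_p = √[μ(2/r₁ − 1/a_t)] = 1939 m/s.
At r₂: circular v_c2 = √(μ/r₂) = 725.6 m/s; transfer-apolune v_a = √[μ(2/r₂ − 1/a_t)] = 442.1 m/s.
Δv₂ = v_c2 − v_a = 283.4 m/s.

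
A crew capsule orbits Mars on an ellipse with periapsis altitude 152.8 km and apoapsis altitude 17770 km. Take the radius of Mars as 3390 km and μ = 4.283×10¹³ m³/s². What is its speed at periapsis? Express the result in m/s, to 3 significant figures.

v ≈ 4550 m/s

r_p = 3390 + 152.8 = 3542.8 km = 3.5428×10⁶ m.
r_a = 3390 + 17770 = 21160 km = 2.1160×10⁷ m.
Semi-major axis a = (r_p + r_a)/2 = 12351 km = 1.235×10⁷ m.
Vis-viva: v² = μ(2/r − 1/a) = 4.283×10¹³ × (5.645×10⁻⁷ − 8.096×10⁻⁸) = 2.071×10⁷ m²/s².
v = 4551 m/s.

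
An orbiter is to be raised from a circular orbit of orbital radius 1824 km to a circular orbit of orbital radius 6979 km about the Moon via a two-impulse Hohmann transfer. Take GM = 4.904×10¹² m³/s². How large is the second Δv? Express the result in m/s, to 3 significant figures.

Δv ≈ 299 m/s

r₁ = 1824 km = 1.824×10⁶ m.
r₂ = 6979 km = 6.979×10⁶ m.
Transfer ellipse a_t = (r₁ + r₂)/2 = 4.402×10⁶ m.
At r₁: circular v_c1 = √(μ/r₁) = 1640 m/s; transfer-perilune v_p = √[μ(2/r₁ − 1/a_t)] = 2065 m/s.
At r₂: circular v_c2 = √(μ/r₂) = 838.3 m/s; transfer-apolune v_a = √[μ(2/r₂ − 1/a_t)] = 539.6 m/s.
Δv₂ = v_c2 − v_a = 298.6 m/s.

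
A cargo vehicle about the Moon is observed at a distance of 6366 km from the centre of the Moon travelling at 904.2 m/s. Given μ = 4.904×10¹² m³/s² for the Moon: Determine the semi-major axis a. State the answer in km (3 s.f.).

a ≈ 6780 km

r = 6.366×10⁶ m.
Specific orbital energy ε = v²/2 − μ/r = (904.2)²/2 − 4.904×10¹²/6.366×10⁶ = -3.616×10⁵ J/kg.
Since ε = −μ/(2a), a = −μ/(2ε) = 6.782×10⁶ m = 6781.8 km.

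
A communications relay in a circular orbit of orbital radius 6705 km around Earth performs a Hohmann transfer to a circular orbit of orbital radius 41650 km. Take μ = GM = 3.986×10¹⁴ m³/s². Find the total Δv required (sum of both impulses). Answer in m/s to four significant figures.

r₁ = 6705 km = 6.705×10⁶ m.
r₂ = 41650 km = 4.165×10⁷ m.
Transfer ellipse a_t = (r₁ + r₂)/2 = 2.418×10⁷ m.
At r₁: circular v_c1 = √(μ/r₁) = 7710 m/s; transfer-perigee v_p = √[μ(2/r₁ − 1/a_t)] = 10120 m/s.
Δv₁ = v_p − v_c1 = 2410 m/s.
At r₂: circular v_c2 = √(μ/r₂) = 3094 m/s; transfer-apogee v_a = √[μ(2/r₂ − 1/a_t)] = 1629 m/s.
Δv₂ = v_c2 − v_a = 1464 m/s.
Total Δv = Δv₁ + Δv₂ = 3874 m/s.

Δv_total ≈ 3874 m/s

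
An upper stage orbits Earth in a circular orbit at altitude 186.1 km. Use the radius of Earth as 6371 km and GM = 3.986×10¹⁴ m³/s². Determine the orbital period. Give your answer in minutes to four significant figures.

T ≈ 88.07 minutes

r = 6371 + 186.1 = 6557.1 km = 6.5571×10⁶ m.
Kepler's third law: T = 2π√(r³/μ) = 2π√((6.557×10⁶)³ / 3.986×10¹⁴).
r³/μ = 7.073×10⁵ s², so T = 2π × 8.410×10² = 5.284×10³ s.
Converting: 5.284×10³ s ÷ 60.00 = 88.07 minutes.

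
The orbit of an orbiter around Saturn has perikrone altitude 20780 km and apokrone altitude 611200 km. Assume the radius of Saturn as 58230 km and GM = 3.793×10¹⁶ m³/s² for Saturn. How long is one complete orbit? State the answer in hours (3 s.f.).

T ≈ 64.9 hours

r_p = 58230 + 20780 = 79010 km = 7.9010×10⁷ m.
r_a = 58230 + 611200 = 669430 km = 6.6943×10⁸ m.
Semi-major axis a = (r_p + r_a)/2 = (79010 + 6.6943×10⁵)/2 = 3.7422×10⁵ km = 3.742×10⁸ m.
By Kepler's third law T = 2π√(a³/μ) = 2π × 3.717×10⁴ = 2.335×10⁵ s.
= 64.87 hours.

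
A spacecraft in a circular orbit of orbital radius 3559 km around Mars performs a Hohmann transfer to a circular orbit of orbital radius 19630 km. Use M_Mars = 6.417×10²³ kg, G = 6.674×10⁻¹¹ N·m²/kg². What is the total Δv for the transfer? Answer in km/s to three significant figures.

Δv_total ≈ 1.70 km/s

μ = GM = 6.674×10⁻¹¹ × 6.417×10²³ = 4.283×10¹³ m³/s².
r₁ = 3559 km = 3.559×10⁶ m.
r₂ = 19630 km = 1.963×10⁷ m.
Transfer ellipse a_t = (r₁ + r₂)/2 = 1.159×10⁷ m.
At r₁: circular v_c1 = √(μ/r₁) = 3469 m/s; transfer-periapsis v_p = √[μ(2/r₁ − 1/a_t)] = 4514 m/s.
Δv₁ = v_p − v_c1 = 1045 m/s.
At r₂: circular v_c2 = √(μ/r₂) = 1477 m/s; transfer-apoapsis v_a = √[μ(2/r₂ − 1/a_t)] = 818.3 m/s.
Δv₂ = v_c2 − v_a = 658.7 m/s.
Total Δv = Δv₁ + Δv₂ = 1703 m/s = 1.703 km/s.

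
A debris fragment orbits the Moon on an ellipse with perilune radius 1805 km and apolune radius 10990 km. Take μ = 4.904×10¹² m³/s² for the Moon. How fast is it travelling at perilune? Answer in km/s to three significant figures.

Semi-major axis a = (r_p + r_a)/2 = 6397.5 km = 6.398×10⁶ m.
Vis-viva: v² = μ(2/r − 1/a) = 4.904×10¹² × (1.108×10⁻⁶ − 1.563×10⁻⁷) = 4.667×10⁶ m²/s².
v = 2160 m/s = 2.160 km/s.

v ≈ 2.16 km/s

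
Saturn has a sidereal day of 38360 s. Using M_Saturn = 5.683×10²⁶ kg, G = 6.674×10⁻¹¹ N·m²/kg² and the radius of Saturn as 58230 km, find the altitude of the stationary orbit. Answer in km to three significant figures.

μ = GM = 6.674×10⁻¹¹ × 5.683×10²⁶ = 3.793×10¹⁶ m³/s².
A synchronous orbit has period T, so by Kepler's third law a = (μT²/4π²)^(1/3).
μT²/4π² = 3.793×10¹⁶ × (3.836×10⁴)² / 39.48 = 1.414×10²⁴ m³.
a = 1.122×10⁸ m = 1.1223×10⁵ km.
Altitude h = a − R = 1.1223×10⁵ − 58230 = 54003 km.

h_sync ≈ 54000 km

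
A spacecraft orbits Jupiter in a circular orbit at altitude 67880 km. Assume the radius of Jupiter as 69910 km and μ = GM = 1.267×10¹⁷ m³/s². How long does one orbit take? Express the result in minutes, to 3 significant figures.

T ≈ 476 minutes

r = 69910 + 67880 = 137790 km = 1.3779×10⁸ m.
Kepler's third law: T = 2π√(r³/μ) = 2π√((1.378×10⁸)³ / 1.267×10¹⁷).
r³/μ = 2.065×10⁷ s², so T = 2π × 4.544×10³ = 2.855×10⁴ s.
Converting: 2.855×10⁴ s ÷ 60.00 = 475.8 minutes.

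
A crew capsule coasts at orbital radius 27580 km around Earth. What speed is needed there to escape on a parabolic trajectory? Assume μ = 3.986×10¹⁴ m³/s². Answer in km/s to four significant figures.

v_esc ≈ 5.376 km/s

r = 27580 km = 2.758×10⁷ m.
Escape speed v_esc = √(2μ/r) = √(2 × 3.986×10¹⁴ / 2.758×10⁷) = √(2.891×10⁷) = 5376 m/s.
= 5.376 km/s.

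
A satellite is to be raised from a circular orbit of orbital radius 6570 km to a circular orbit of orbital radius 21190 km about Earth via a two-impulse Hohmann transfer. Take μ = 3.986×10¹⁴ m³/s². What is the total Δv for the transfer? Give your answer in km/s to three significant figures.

Δv_total ≈ 3.19 km/s

r₁ = 6570 km = 6.570×10⁶ m.
r₂ = 21190 km = 2.119×10⁷ m.
Transfer ellipse a_t = (r₁ + r₂)/2 = 1.388×10⁷ m.
At r₁: circular v_c1 = √(μ/r₁) = 7789 m/s; transfer-perigee v_p = √[μ(2/r₁ − 1/a_t)] = 9624 m/s.
Δv₁ = v_p − v_c1 = 1835 m/s.
At r₂: circular v_c2 = √(μ/r₂) = 4337 m/s; transfer-apogee v_a = √[μ(2/r₂ − 1/a_t)] = 2984 m/s.
Δv₂ = v_c2 − v_a = 1353 m/s.
Total Δv = Δv₁ + Δv₂ = 3188 m/s = 3.188 km/s.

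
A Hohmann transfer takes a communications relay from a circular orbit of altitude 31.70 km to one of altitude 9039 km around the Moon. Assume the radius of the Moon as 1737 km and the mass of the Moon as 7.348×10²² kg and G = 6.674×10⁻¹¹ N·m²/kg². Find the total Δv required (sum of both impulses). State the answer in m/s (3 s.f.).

Δv_total ≈ 834 m/s

μ = GM = 6.674×10⁻¹¹ × 7.348×10²² = 4.904×10¹² m³/s².
r₁ = 1737 + 31.70 = 1768.7 km = 1.7687×10⁶ m.
r₂ = 1737 + 9039 = 10776 km = 1.0776×10⁷ m.
Transfer ellipse a_t = (r₁ + r₂)/2 = 6.272×10⁶ m.
At r₁: circular v_c1 = √(μ/r₁) = 1665 m/s; transfer-perilune v_p = √[μ(2/r₁ − 1/a_t)] = 2183 m/s.
Δv₁ = v_p − v_c1 = 517.4 m/s.
At r₂: circular v_c2 = √(μ/r₂) = 674.6 m/s; transfer-apolune v_a = √[μ(2/r₂ − 1/a_t)] = 358.2 m/s.
Δv₂ = v_c2 − v_a = 316.4 m/s.
Total Δv = Δv₁ + Δv₂ = 833.8 m/s.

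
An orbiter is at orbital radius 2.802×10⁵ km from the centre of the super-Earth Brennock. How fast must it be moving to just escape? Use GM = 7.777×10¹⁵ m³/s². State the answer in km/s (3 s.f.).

v_esc ≈ 7.45 km/s

r = 2.802×10⁵ km = 2.802×10⁸ m.
Escape speed v_esc = √(2μ/r) = √(2 × 7.777×10¹⁵ / 2.802×10⁸) = √(5.551×10⁷) = 7451 m/s.
= 7.451 km/s.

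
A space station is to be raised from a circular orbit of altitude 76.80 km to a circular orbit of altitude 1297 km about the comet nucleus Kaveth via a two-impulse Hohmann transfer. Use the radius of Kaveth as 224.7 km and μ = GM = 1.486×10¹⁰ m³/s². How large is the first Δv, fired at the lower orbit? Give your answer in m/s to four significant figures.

Δv ≈ 64.83 m/s

r₁ = 224.7 + 76.80 = 301.50 km = 3.0150×10⁵ m.
r₂ = 224.7 + 1297 = 1521.7 km = 1.5217×10⁶ m.
Transfer ellipse a_t = (r₁ + r₂)/2 = 9.116×10⁵ m.
At r₁: circular v_c1 = √(μ/r₁) = 222.0 m/s; transfer-periapsis v_p = √[μ(2/r₁ − 1/a_t)] = 286.8 m/s.
Δv₁ = v_p − v_c1 = 64.83 m/s.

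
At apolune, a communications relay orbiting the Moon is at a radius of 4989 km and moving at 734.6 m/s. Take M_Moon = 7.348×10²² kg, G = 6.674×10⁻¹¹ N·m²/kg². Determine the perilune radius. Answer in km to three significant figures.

μ = GM = 6.674×10⁻¹¹ × 7.348×10²² = 4.904×10¹² m³/s².
r_a = 4.989×10⁶ m.
Specific energy ε = v²/2 − μ/r = -7.132×10⁵ J/kg, so a = −μ/(2ε) = 3.438×10⁶ m.
The apsides satisfy r_p + r_a = 2a, so the perilune radius is 2a − r_a = 1.888×10⁶ m = 1887.6 km.

perilune radius ≈ 1890 km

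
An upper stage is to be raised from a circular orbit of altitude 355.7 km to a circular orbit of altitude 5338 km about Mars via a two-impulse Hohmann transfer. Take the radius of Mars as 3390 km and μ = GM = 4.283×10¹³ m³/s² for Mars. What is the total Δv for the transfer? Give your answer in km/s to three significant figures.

r₁ = 3390 + 355.7 = 3745.7 km = 3.7457×10⁶ m.
r₂ = 3390 + 5338 = 8728.0 km = 8.7280×10⁶ m.
Transfer ellipse a_t = (r₁ + r₂)/2 = 6.237×10⁶ m.
At r₁: circular v_c1 = √(μ/r₁) = 3381 m/s; transfer-periapsis v_p = √[μ(2/r₁ − 1/a_t)] = 4000 m/s.
Δv₁ = v_p − v_c1 = 618.7 m/s.
At r₂: circular v_c2 = √(μ/r₂) = 2215 m/s; transfer-apoapsis v_a = √[μ(2/r₂ − 1/a_t)] = 1717 m/s.
Δv₂ = v_c2 − v_a = 498.5 m/s.
Total Δv = Δv₁ + Δv₂ = 1117 m/s = 1.117 km/s.

Δv_total ≈ 1.12 km/s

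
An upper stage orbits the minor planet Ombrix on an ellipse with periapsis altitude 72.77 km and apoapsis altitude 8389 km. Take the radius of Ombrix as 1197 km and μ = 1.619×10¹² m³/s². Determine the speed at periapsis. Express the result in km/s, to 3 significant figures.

r_p = 1197 + 72.77 = 1269.8 km = 1.2698×10⁶ m.
r_a = 1197 + 8389 = 9586.0 km = 9.5860×10⁶ m.
Semi-major axis a = (r_p + r_a)/2 = 5427.9 km = 5.428×10⁶ m.
Vis-viva: v² = μ(2/r − 1/a) = 1.619×10¹² × (1.575×10⁻⁶ − 1.842×10⁻⁷) = 2.252×10⁶ m²/s².
v = 1501 m/s = 1.501 km/s.

v ≈ 1.50 km/s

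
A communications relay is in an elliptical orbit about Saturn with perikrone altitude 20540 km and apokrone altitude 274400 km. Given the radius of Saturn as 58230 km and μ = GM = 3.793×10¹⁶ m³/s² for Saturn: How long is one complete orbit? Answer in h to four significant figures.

r_p = 58230 + 20540 = 78770 km = 7.8770×10⁷ m.
r_a = 58230 + 274400 = 332630 km = 3.3263×10⁸ m.
Semi-major axis a = (r_p + r_a)/2 = (78770 + 3.3263×10⁵)/2 = 2.0570×10⁵ km = 2.057×10⁸ m.
By Kepler's third law T = 2π√(a³/μ) = 2π × 1.515×10⁴ = 9.518×10⁴ s.
= 26.44 h.

T ≈ 26.44 h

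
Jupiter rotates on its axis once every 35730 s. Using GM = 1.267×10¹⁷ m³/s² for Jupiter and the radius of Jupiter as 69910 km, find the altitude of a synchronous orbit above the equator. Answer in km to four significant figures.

A synchronous orbit has period T, so by Kepler's third law a = (μT²/4π²)^(1/3).
μT²/4π² = 1.267×10¹⁷ × (3.573×10⁴)² / 39.48 = 4.097×10²⁴ m³.
a = 1.600×10⁸ m = 1.6002×10⁵ km.
Altitude h = a − R = 1.6002×10⁵ − 69910 = 90105 km.

h_sync ≈ 90110 km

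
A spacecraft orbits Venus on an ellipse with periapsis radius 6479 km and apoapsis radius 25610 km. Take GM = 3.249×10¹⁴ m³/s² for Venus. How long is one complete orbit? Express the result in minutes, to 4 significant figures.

T ≈ 373.4 minutes

Semi-major axis a = (r_p + r_a)/2 = (6479.0 + 25610)/2 = 16044 km = 1.604×10⁷ m.
By Kepler's third law T = 2π√(a³/μ) = 2π × 3.565×10³ = 2.240×10⁴ s.
= 373.4 minutes.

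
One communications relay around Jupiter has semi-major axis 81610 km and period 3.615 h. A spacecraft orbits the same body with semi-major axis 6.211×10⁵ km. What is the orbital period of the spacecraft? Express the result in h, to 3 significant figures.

Kepler's third law: T² ∝ a³, so T₂ = T₁ (a₂/a₁)^(3/2).
a₂/a₁ = 7.611, (a₂/a₁)^(3/2) = 21.00.
T₂ = 3.615 × 21.00 = 75.90 h.

T₂ ≈ 75.9 h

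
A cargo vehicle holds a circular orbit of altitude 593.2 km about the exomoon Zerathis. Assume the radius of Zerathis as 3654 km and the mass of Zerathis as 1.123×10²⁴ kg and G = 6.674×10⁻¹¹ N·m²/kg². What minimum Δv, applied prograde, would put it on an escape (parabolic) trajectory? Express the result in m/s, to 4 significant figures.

μ = GM = 6.674×10⁻¹¹ × 1.123×10²⁴ = 7.495×10¹³ m³/s².
r = 3654 + 593.2 = 4247.2 km = 4.2472×10⁶ m.
Circular speed v_c = √(μ/r) = 4201 m/s.
Escape speed v_esc = √(2μ/r) = √2 × v_c = 5941 m/s.
Δv = v_esc − v_c = 1740 m/s.

Δv ≈ 1740 m/s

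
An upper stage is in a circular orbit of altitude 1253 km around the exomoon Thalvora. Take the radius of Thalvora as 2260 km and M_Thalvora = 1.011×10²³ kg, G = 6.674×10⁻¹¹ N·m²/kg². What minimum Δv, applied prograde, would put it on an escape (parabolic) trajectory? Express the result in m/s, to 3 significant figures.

Δv ≈ 574 m/s

μ = GM = 6.674×10⁻¹¹ × 1.011×10²³ = 6.747×10¹² m³/s².
r = 2260 + 1253 = 3513.0 km = 3.5130×10⁶ m.
Circular speed v_c = √(μ/r) = 1386 m/s.
Escape speed v_esc = √(2μ/r) = √2 × v_c = 1960 m/s.
Δv = v_esc − v_c = 574.1 m/s.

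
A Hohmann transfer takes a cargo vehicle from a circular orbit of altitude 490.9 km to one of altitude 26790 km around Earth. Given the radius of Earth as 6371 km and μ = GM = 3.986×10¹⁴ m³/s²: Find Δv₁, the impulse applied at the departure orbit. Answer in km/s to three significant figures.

Δv ≈ 2.19 km/s

r₁ = 6371 + 490.9 = 6861.9 km = 6.8619×10⁶ m.
r₂ = 6371 + 26790 = 33161 km = 3.3161×10⁷ m.
Transfer ellipse a_t = (r₁ + r₂)/2 = 2.001×10⁷ m.
At r₁: circular v_c1 = √(μ/r₁) = 7622 m/s; transfer-perigee v_p = √[μ(2/r₁ − 1/a_t)] = 9811 m/s.
Δv₁ = v_p − v_c1 = 2190 m/s.
= 2.190 km/s.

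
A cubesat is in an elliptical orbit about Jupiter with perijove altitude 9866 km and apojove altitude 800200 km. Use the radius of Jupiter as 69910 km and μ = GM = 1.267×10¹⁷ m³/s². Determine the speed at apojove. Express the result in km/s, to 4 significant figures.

r_p = 69910 + 9866 = 79776 km = 7.9776×10⁷ m.
r_a = 69910 + 800200 = 870110 km = 8.7011×10⁸ m.
Semi-major axis a = (r_p + r_a)/2 = 4.7494×10⁵ km = 4.749×10⁸ m.
Vis-viva: v² = μ(2/r − 1/a) = 1.267×10¹⁷ × (2.299×10⁻⁹ − 2.106×10⁻⁹) = 2.446×10⁷ m²/s².
v = 4946 m/s = 4.946 km/s.

v ≈ 4.946 km/s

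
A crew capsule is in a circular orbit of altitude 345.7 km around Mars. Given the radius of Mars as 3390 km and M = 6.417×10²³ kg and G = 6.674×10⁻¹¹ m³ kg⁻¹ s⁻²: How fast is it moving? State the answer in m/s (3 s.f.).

v ≈ 3390 m/s

μ = GM = 6.674×10⁻¹¹ × 6.417×10²³ = 4.283×10¹³ m³/s².
r = 3390 + 345.7 = 3735.7 km = 3.7357×10⁶ m.
For a circular orbit v = √(μ/r) = √(4.283×10¹³ / 3.736×10⁶) = √(1.146×10⁷) = 3386 m/s.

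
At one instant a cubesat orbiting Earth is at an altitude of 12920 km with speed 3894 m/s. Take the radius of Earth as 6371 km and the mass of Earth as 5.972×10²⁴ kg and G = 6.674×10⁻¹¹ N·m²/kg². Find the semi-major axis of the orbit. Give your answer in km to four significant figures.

μ = GM = 6.674×10⁻¹¹ × 5.972×10²⁴ = 3.986×10¹⁴ m³/s².
r = 6371 + 12920 = 19291 km = 1.929×10⁷ m.
Specific orbital energy ε = v²/2 − μ/r = (3894)²/2 − 3.986×10¹⁴/1.929×10⁷ = -1.308×10⁷ J/kg.
Since ε = −μ/(2a), a = −μ/(2ε) = 1.524×10⁷ m = 15237 km.

a ≈ 15240 km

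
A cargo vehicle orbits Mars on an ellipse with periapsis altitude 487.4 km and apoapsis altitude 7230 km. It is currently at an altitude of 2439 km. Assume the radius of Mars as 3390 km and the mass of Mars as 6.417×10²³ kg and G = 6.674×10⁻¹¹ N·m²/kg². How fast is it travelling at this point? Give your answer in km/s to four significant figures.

μ = GM = 6.674×10⁻¹¹ × 6.417×10²³ = 4.283×10¹³ m³/s².
r_p = 3390 + 487.4 = 3877.4 km = 3.8774×10⁶ m.
r_a = 3390 + 7230 = 10620 km = 1.0620×10⁷ m.
r = 3390 + 2439 = 5829.0 km = 5.829×10⁶ m.
Semi-major axis a = (r_p + r_a)/2 = 7248.7 km = 7.249×10⁶ m.
Vis-viva: v² = μ(2/r − 1/a) = 4.283×10¹³ × (3.431×10⁻⁷ − 1.380×10⁻⁷) = 8.786×10⁶ m²/s².
v = 2964 m/s = 2.964 km/s.

v ≈ 2.964 km/s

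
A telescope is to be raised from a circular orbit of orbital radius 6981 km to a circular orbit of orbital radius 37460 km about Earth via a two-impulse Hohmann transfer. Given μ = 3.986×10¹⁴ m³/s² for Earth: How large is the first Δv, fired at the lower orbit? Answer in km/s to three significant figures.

r₁ = 6981 km = 6.981×10⁶ m.
r₂ = 37460 km = 3.746×10⁷ m.
Transfer ellipse a_t = (r₁ + r₂)/2 = 2.222×10⁷ m.
At r₁: circular v_c1 = √(μ/r₁) = 7556 m/s; transfer-perigee v_p = √[μ(2/r₁ − 1/a_t)] = 9811 m/s.
Δv₁ = v_p − v_c1 = 2255 m/s.
= 2.255 km/s.

Δv ≈ 2.25 km/s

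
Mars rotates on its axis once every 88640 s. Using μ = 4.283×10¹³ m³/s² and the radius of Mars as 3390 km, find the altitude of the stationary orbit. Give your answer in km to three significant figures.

h_sync ≈ 17000 km

A synchronous orbit has period T, so by Kepler's third law a = (μT²/4π²)^(1/3).
μT²/4π² = 4.283×10¹³ × (8.864×10⁴)² / 39.48 = 8.524×10²¹ m³.
a = 2.043×10⁷ m = 20428 km.
Altitude h = a − R = 20428 − 3390 = 17038 km.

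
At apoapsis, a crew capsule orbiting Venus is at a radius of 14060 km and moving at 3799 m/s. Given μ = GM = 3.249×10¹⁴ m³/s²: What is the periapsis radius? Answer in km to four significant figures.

r_a = 1.406×10⁷ m.
Specific energy ε = v²/2 − μ/r = -1.589×10⁷ J/kg, so a = −μ/(2ε) = 1.022×10⁷ m.
The apsides satisfy r_p + r_a = 2a, so the periapsis radius is 2a − r_a = 6.384×10⁶ m = 6384.4 km.

periapsis radius ≈ 6384 km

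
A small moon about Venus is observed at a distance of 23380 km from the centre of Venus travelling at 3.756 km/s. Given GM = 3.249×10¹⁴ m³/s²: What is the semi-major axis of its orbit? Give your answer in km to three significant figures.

a ≈ 23700 km

r = 2.338×10⁷ m.
Specific orbital energy ε = v²/2 − μ/r = (3756)²/2 − 3.249×10¹⁴/2.338×10⁷ = -6.843×10⁶ J/kg.
Since ε = −μ/(2a), a = −μ/(2ε) = 2.374×10⁷ m = 23741 km.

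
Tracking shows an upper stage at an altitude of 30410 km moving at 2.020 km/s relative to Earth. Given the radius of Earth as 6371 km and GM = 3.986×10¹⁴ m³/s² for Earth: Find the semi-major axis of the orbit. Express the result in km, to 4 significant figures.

r = 6371 + 30410 = 36781 km = 3.678×10⁷ m.
Vis-viva rearranged: 1/a = 2/r − v²/μ = 5.438×10⁻⁸ − 1.024×10⁻⁸ = 4.414×10⁻⁸ m⁻¹.
a = 2.266×10⁷ m = 22656 km.

a ≈ 22660 km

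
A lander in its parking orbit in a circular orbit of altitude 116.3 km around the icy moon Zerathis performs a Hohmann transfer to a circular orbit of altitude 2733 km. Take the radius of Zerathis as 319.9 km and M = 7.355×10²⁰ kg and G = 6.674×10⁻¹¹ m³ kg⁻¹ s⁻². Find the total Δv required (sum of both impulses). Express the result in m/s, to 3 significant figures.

μ = GM = 6.674×10⁻¹¹ × 7.355×10²⁰ = 4.909×10¹⁰ m³/s².
r₁ = 319.9 + 116.3 = 436.20 km = 4.3620×10⁵ m.
r₂ = 319.9 + 2733 = 3052.9 km = 3.0529×10⁶ m.
Transfer ellipse a_t = (r₁ + r₂)/2 = 1.745×10⁶ m.
At r₁: circular v_c1 = √(μ/r₁) = 335.5 m/s; transfer-periapsis v_p = √[μ(2/r₁ − 1/a_t)] = 443.8 m/s.
Δv₁ = v_p − v_c1 = 108.3 m/s.
At r₂: circular v_c2 = √(μ/r₂) = 126.8 m/s; transfer-apoapsis v_a = √[μ(2/r₂ − 1/a_t)] = 63.41 m/s.
Δv₂ = v_c2 − v_a = 63.40 m/s.
Total Δv = Δv₁ + Δv₂ = 171.7 m/s.

Δv_total ≈ 172 m/s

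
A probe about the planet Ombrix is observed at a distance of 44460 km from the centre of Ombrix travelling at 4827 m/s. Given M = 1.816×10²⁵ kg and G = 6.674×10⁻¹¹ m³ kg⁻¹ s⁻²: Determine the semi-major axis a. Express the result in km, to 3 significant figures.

μ = GM = 6.674×10⁻¹¹ × 1.816×10²⁵ = 1.212×10¹⁵ m³/s².
r = 4.446×10⁷ m.
Vis-viva rearranged: 1/a = 2/r − v²/μ = 4.498×10⁻⁸ − 1.922×10⁻⁸ = 2.576×10⁻⁸ m⁻¹.
a = 3.882×10⁷ m = 38820 km.

a ≈ 38800 km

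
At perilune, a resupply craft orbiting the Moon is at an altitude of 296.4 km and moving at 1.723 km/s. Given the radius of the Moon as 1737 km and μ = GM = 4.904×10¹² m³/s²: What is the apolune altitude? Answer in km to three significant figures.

r_p = 1737 + 296.4 = 2033.4 km = 2.033×10⁶ m.
Specific energy ε = v²/2 − μ/r = -9.274×10⁵ J/kg, so a = −μ/(2ε) = 2.644×10⁶ m.
The apsides satisfy r_p + r_a = 2a, so the apolune radius is 2a − r_p = 3.255×10⁶ m = 3254.7 km.
Apolune altitude = 3254.7 − 1737 = 1517.7 km.

apolune altitude ≈ 1520 km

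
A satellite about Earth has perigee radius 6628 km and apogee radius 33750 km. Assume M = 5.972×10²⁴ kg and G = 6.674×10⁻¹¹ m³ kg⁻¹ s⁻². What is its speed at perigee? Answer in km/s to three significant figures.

v ≈ 10.0 km/s

μ = GM = 6.674×10⁻¹¹ × 5.972×10²⁴ = 3.986×10¹⁴ m³/s².
Semi-major axis a = (r_p + r_a)/2 = 20189 km = 2.019×10⁷ m.
Vis-viva: v² = μ(2/r − 1/a) = 3.986×10¹⁴ × (3.018×10⁻⁷ − 4.953×10⁻⁸) = 1.005×10⁸ m²/s².
v = 10030 m/s = 10.03 km/s.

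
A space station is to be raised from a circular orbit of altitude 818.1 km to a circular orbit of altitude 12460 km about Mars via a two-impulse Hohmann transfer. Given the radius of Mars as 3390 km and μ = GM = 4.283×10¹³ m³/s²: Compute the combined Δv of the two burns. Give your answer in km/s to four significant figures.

Δv_total ≈ 1.399 km/s

r₁ = 3390 + 818.1 = 4208.1 km = 4.2081×10⁶ m.
r₂ = 3390 + 12460 = 15850 km = 1.5850×10⁷ m.
Transfer ellipse a_t = (r₁ + r₂)/2 = 1.003×10⁷ m.
At r₁: circular v_c1 = √(μ/r₁) = 3190 m/s; transfer-periapsis v_p = √[μ(2/r₁ − 1/a_t)] = 4011 m/s.
Δv₁ = v_p − v_c1 = 820.4 m/s.
At r₂: circular v_c2 = √(μ/r₂) = 1644 m/s; transfer-apoapsis v_a = √[μ(2/r₂ − 1/a_t)] = 1065 m/s.
Δv₂ = v_c2 − v_a = 579.0 m/s.
Total Δv = Δv₁ + Δv₂ = 1399 m/s = 1.399 km/s.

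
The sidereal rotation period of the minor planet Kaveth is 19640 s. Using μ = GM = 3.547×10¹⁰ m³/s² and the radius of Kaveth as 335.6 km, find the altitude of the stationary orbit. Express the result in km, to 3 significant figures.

h_sync ≈ 367 km

A synchronous orbit has period T, so by Kepler's third law a = (μT²/4π²)^(1/3).
μT²/4π² = 3.547×10¹⁰ × (1.964×10⁴)² / 39.48 = 3.466×10¹⁷ m³.
a = 7.024×10⁵ m = 702.42 km.
Altitude h = a − R = 702.42 − 335.6 = 366.82 km.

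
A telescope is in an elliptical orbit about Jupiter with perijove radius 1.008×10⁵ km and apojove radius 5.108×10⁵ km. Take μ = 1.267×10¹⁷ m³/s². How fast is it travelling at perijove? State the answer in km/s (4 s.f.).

Semi-major axis a = (r_p + r_a)/2 = 3.0580×10⁵ km = 3.058×10⁸ m.
Vis-viva: v² = μ(2/r − 1/a) = 1.267×10¹⁷ × (1.984×10⁻⁸ − 3.270×10⁻⁹) = 2.100×10⁹ m²/s².
v = 45820 m/s = 45.82 km/s.

v ≈ 45.82 km/s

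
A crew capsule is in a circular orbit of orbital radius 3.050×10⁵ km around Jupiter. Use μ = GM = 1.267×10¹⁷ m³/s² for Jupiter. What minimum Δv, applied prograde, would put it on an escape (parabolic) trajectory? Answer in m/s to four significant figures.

r = 3.050×10⁵ km = 3.050×10⁸ m.
Circular speed v_c = √(μ/r) = 20380 m/s.
Escape speed v_esc = √(2μ/r) = √2 × v_c = 28820 m/s.
Δv = v_esc − v_c = 8442 m/s.

Δv ≈ 8442 m/s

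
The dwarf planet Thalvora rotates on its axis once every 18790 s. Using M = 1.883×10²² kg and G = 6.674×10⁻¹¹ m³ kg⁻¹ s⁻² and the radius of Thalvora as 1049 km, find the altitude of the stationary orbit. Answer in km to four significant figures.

μ = GM = 6.674×10⁻¹¹ × 1.883×10²² = 1.257×10¹² m³/s².
A synchronous orbit has period T, so by Kepler's third law a = (μT²/4π²)^(1/3).
μT²/4π² = 1.257×10¹² × (1.879×10⁴)² / 39.48 = 1.124×10¹⁹ m³.
a = 2.240×10⁶ m = 2240.0 km.
Altitude h = a − R = 2240.0 − 1049 = 1191.0 km.

h_sync ≈ 1191 km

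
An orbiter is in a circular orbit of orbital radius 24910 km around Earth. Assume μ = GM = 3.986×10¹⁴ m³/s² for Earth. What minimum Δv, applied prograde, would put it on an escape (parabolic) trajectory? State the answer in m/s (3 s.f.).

r = 24910 km = 2.491×10⁷ m.
Circular speed v_c = √(μ/r) = 4000 m/s.
Escape speed v_esc = √(2μ/r) = √2 × v_c = 5657 m/s.
Δv = v_esc − v_c = 1657 m/s.

Δv ≈ 1660 m/s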